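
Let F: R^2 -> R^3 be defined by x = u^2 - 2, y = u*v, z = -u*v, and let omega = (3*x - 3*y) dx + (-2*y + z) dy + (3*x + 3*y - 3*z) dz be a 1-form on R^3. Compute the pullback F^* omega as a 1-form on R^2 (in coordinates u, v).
F^* omega = (6*u^3 - 9*u^2*v - 9*u*v^2 - 12*u + 6*v) du + (3*u*(-u^2 - 3*u*v + 2)) dv

Using F^*(f dg) = (f ∘ F) d(g ∘ F), substitute each coordinate x_i by F_i(u, v) in f_i, and replace dx_i by d F_i = (∂F_i/∂u) du + (∂F_i/∂v) dv.
  For the x component: f_1(F) = 3*u^2 - 3*u*v - 6; d F_1 = (2*u) du + (0) dv
  For the y component: f_2(F) = -3*u*v; d F_2 = (v) du + (u) dv
  For the z component: f_3(F) = 3*u^2 + 6*u*v - 6; d F_3 = (-v) du + (-u) dv
Combining and collecting du, dv coefficients:
  coeff of du: 6*u^3 - 9*u^2*v - 9*u*v^2 - 12*u + 6*v
  coeff of dv: 3*u*(-u^2 - 3*u*v + 2)
F^* omega = (6*u^3 - 9*u^2*v - 9*u*v^2 - 12*u + 6*v) du + (3*u*(-u^2 - 3*u*v + 2)) dv.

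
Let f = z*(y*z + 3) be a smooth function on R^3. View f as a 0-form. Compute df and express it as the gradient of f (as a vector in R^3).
df = (0) dx + (z^2) dy + (2*y*z + 3) dz; grad f = (0, z^2, 2*y*z + 3)

For a 0-form f, d f = (∂f/∂x) dx + (∂f/∂y) dy + (∂f/∂z) dz. The components of the vector representation are exactly the entries of grad f in Cartesian coordinates:
  ∂f/∂x = 0
  ∂f/∂y = z^2
  ∂f/∂z = 2*y*z + 3.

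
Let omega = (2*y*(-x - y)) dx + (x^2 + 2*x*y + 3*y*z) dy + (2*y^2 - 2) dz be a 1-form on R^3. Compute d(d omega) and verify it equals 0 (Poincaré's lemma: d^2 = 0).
d(d omega) = 0

Step 1: d omega = sum_{i<j} (∂f_j/∂x_i - ∂f_i/∂x_j) dx_i ∧ dx_j:
  coeff of dx ∧ dy: 4*x + 6*y
  coeff of dx ∧ dz: 0
  coeff of dy ∧ dz: y
Step 2: Apply d again to each 2-form coefficient. The only possible 3-form in R^3 is dx ∧ dy ∧ dz, with coefficient
  ∂(coeff of dy∧dz)/∂x - ∂(coeff of dx∧dz)/∂y + ∂(coeff of dx∧dy)/∂z
  = ∂/∂x (y) - ∂/∂y (0) + ∂/∂z (4*x + 6*y).
Each of these terms simplifies to sums of mixed partials that cancel in pairs. The result is 0 (by equality of mixed partials for smooth functions — Schwarz / Clairaut).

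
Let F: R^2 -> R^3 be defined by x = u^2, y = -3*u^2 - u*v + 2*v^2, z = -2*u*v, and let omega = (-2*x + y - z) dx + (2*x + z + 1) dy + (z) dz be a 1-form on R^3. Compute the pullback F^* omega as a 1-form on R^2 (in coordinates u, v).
F^* omega = (-22*u^3 + 12*u^2*v + 10*u*v^2 - 6*u - v) du + (-2*u^3 + 14*u^2*v - 8*u*v^2 - u + 4*v) dv

Using F^*(f dg) = (f ∘ F) d(g ∘ F), substitute each coordinate x_i by F_i(u, v) in f_i, and replace dx_i by d F_i = (∂F_i/∂u) du + (∂F_i/∂v) dv.
  For the x component: f_1(F) = -5*u^2 + u*v + 2*v^2; d F_1 = (2*u) du + (0) dv
  For the y component: f_2(F) = 2*u^2 - 2*u*v + 1; d F_2 = (-6*u - v) du + (-u + 4*v) dv
  For the z component: f_3(F) = -2*u*v; d F_3 = (-2*v) du + (-2*u) dv
Combining and collecting du, dv coefficients:
  coeff of du: -22*u^3 + 12*u^2*v + 10*u*v^2 - 6*u - v
  coeff of dv: -2*u^3 + 14*u^2*v - 8*u*v^2 - u + 4*v
F^* omega = (-22*u^3 + 12*u^2*v + 10*u*v^2 - 6*u - v) du + (-2*u^3 + 14*u^2*v - 8*u*v^2 - u + 4*v) dv.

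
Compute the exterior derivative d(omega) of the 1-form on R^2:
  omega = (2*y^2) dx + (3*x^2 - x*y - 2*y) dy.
d(omega) = (6*x - 5*y) dx ∧ dy

For a 1-form omega = sum_i f_i dx_i, the exterior derivative is
  d(omega) = sum_{i < j} (∂f_j/∂x_i - ∂f_i/∂x_j) dx_i ∧ dx_j.
  coefficient of dx ∧ dy: ∂f_2/∂x - ∂f_1/∂y = ∂(3*x^2 - x*y - 2*y)/∂x - ∂(2*y^2)/∂y = 6*x - 5*y
Assembling: d(omega) = (6*x - 5*y) dx ∧ dy.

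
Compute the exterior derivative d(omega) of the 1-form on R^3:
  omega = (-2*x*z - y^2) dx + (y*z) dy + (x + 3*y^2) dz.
d(omega) = (2*y) dx ∧ dy + (2*x + 1) dx ∧ dz + (5*y) dy ∧ dz

For a 1-form omega = sum_i f_i dx_i, the exterior derivative is
  d(omega) = sum_{i < j} (∂f_j/∂x_i - ∂f_i/∂x_j) dx_i ∧ dx_j.
  coefficient of dx ∧ dy: ∂f_2/∂x - ∂f_1/∂y = ∂(y*z)/∂x - ∂(-2*x*z - y^2)/∂y = 2*y
  coefficient of dx ∧ dz: ∂f_3/∂x - ∂f_1/∂z = ∂(x + 3*y^2)/∂x - ∂(-2*x*z - y^2)/∂z = 2*x + 1
  coefficient of dy ∧ dz: ∂f_3/∂y - ∂f_2/∂z = ∂(x + 3*y^2)/∂y - ∂(y*z)/∂z = 5*y
Assembling: d(omega) = (2*y) dx ∧ dy + (2*x + 1) dx ∧ dz + (5*y) dy ∧ dz.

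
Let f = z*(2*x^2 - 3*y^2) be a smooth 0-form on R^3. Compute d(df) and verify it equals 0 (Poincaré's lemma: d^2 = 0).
d(df) = 0

Step 1: df = sum_i (∂f/∂x_i) dx_i = (4*x*z) dx + (-6*y*z) dy + (2*x^2 - 3*y^2) dz.
Step 2: Apply d again. Using the 1-form formula, the coefficient of dx ∧ dy in d(df) is ∂^2 f/∂x ∂y - ∂^2 f/∂y ∂x = (0) - (0) = 0 (equality of mixed partials for smooth f).
Similarly for dx ∧ dz and dy ∧ dz — all coefficients vanish. So d(df) = 0.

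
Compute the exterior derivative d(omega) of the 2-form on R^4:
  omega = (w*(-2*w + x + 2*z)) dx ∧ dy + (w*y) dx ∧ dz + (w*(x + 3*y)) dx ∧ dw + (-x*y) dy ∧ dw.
d(omega) = (w) dx ∧ dy ∧ dz + (-7*w + x - y + 2*z) dx ∧ dy ∧ dw + (y) dx ∧ dz ∧ dw

For a 2-form omega = sum_{i<j} g_{ij} dx_i ∧ dx_j, the exterior derivative is
  d(omega) = sum_{i<j} d(g_{ij}) ∧ dx_i ∧ dx_j = sum_{i<j, k} (∂g_{ij}/∂x_k) dx_k ∧ dx_i ∧ dx_j.
Expand each term, using dx_k ∧ dx_i ∧ dx_j = sgn(permutation) dx_{(a)} ∧ dx_{(b)} ∧ dx_{(c)} with (a < b < c) sorted:
  d(w*(-2*w + x + 2*z)) includes (∂/∂z)(w*(-2*w + x + 2*z)) dz = (2*w) dz, which multiplied by dx ∧ dy gives (2*w) dx ∧ dy ∧ dz
  d(w*(-2*w + x + 2*z)) includes (∂/∂w)(w*(-2*w + x + 2*z)) dw = (-4*w + x + 2*z) dw, which multiplied by dx ∧ dy gives (-4*w + x + 2*z) dx ∧ dy ∧ dw
  d(w*y) includes (∂/∂y)(w*y) dy = (w) dy, which multiplied by dx ∧ dz gives (-w) dx ∧ dy ∧ dz
  d(w*y) includes (∂/∂w)(w*y) dw = (y) dw, which multiplied by dx ∧ dz gives (y) dx ∧ dz ∧ dw
  d(w*(x + 3*y)) includes (∂/∂y)(w*(x + 3*y)) dy = (3*w) dy, which multiplied by dx ∧ dw gives (-3*w) dx ∧ dy ∧ dw
  d(-x*y) includes (∂/∂x)(-x*y) dx = (-y) dx, which multiplied by dy ∧ dw gives (-y) dx ∧ dy ∧ dw
Collecting like 3-forms: d(omega) = (w) dx ∧ dy ∧ dz + (-7*w + x - y + 2*z) dx ∧ dy ∧ dw + (y) dx ∧ dz ∧ dw.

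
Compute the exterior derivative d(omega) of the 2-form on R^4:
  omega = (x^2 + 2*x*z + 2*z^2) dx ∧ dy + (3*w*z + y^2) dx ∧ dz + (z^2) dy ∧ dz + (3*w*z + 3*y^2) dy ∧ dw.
d(omega) = (2*x - 2*y + 4*z) dx ∧ dy ∧ dz + (3*z) dx ∧ dz ∧ dw + (-3*w) dy ∧ dz ∧ dw

For a 2-form omega = sum_{i<j} g_{ij} dx_i ∧ dx_j, the exterior derivative is
  d(omega) = sum_{i<j} d(g_{ij}) ∧ dx_i ∧ dx_j = sum_{i<j, k} (∂g_{ij}/∂x_k) dx_k ∧ dx_i ∧ dx_j.
Expand each term, using dx_k ∧ dx_i ∧ dx_j = sgn(permutation) dx_{(a)} ∧ dx_{(b)} ∧ dx_{(c)} with (a < b < c) sorted:
  d(x^2 + 2*x*z + 2*z^2) includes (∂/∂z)(x^2 + 2*x*z + 2*z^2) dz = (2*x + 4*z) dz, which multiplied by dx ∧ dy gives (2*x + 4*z) dx ∧ dy ∧ dz
  d(3*w*z + y^2) includes (∂/∂y)(3*w*z + y^2) dy = (2*y) dy, which multiplied by dx ∧ dz gives (-2*y) dx ∧ dy ∧ dz
  d(3*w*z + y^2) includes (∂/∂w)(3*w*z + y^2) dw = (3*z) dw, which multiplied by dx ∧ dz gives (3*z) dx ∧ dz ∧ dw
  d(3*w*z + 3*y^2) includes (∂/∂z)(3*w*z + 3*y^2) dz = (3*w) dz, which multiplied by dy ∧ dw gives (-3*w) dy ∧ dz ∧ dw
Collecting like 3-forms: d(omega) = (2*x - 2*y + 4*z) dx ∧ dy ∧ dz + (3*z) dx ∧ dz ∧ dw + (-3*w) dy ∧ dz ∧ dw.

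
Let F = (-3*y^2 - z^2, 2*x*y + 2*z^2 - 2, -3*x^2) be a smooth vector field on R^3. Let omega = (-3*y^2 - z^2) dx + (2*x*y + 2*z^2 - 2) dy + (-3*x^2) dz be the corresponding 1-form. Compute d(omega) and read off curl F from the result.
d(omega) = (-4*z) dy ∧ dz + (6*x - 2*z) dz ∧ dx + (8*y) dx ∧ dy; curl F = (-4*z, 6*x - 2*z, 8*y)

d omega = sum_{i<j} (∂f_j/∂x_i - ∂f_i/∂x_j) dx_i ∧ dx_j. Under the identification (dy ∧ dz, dz ∧ dx, dx ∧ dy) ↔ (e_x, e_y, e_z), the coefficients are exactly the components of curl F. Compute:
  ∂R/∂y - ∂Q/∂z = (0) - (4*z) = -4*z
  ∂P/∂z - ∂R/∂x = (-2*z) - (-6*x) = 6*x - 2*z
  ∂Q/∂x - ∂P/∂y = (2*y) - (-6*y) = 8*y.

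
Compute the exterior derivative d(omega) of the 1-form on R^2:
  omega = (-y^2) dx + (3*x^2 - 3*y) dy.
d(omega) = (6*x + 2*y) dx ∧ dy

For a 1-form omega = sum_i f_i dx_i, the exterior derivative is
  d(omega) = sum_{i < j} (∂f_j/∂x_i - ∂f_i/∂x_j) dx_i ∧ dx_j.
  coefficient of dx ∧ dy: ∂f_2/∂x - ∂f_1/∂y = ∂(3*x^2 - 3*y)/∂x - ∂(-y^2)/∂y = 6*x + 2*y
Assembling: d(omega) = (6*x + 2*y) dx ∧ dy.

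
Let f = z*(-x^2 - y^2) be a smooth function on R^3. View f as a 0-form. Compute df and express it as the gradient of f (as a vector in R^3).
df = (-2*x*z) dx + (-2*y*z) dy + (-x^2 - y^2) dz; grad f = (-2*x*z, -2*y*z, -x^2 - y^2)

For a 0-form f, d f = (∂f/∂x) dx + (∂f/∂y) dy + (∂f/∂z) dz. The components of the vector representation are exactly the entries of grad f in Cartesian coordinates:
  ∂f/∂x = -2*x*z
  ∂f/∂y = -2*y*z
  ∂f/∂z = -x^2 - y^2.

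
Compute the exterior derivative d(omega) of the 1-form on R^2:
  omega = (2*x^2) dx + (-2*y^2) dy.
d(omega) = 0

For a 1-form omega = sum_i f_i dx_i, the exterior derivative is
  d(omega) = sum_{i < j} (∂f_j/∂x_i - ∂f_i/∂x_j) dx_i ∧ dx_j.

Assembling: d(omega) = 0.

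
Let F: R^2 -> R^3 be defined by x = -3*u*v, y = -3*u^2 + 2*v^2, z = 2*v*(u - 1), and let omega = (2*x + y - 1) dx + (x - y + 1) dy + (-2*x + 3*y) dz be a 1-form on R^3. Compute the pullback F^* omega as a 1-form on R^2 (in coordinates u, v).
F^* omega = (-18*u^3 + 9*u^2*v + 42*u*v^2 - 6*u + 6*v^3 + 3*v) du + (-9*u^3 + 42*u^2*v + 18*u^2 - 6*u*v^2 - 12*u*v + 3*u - 8*v^3 - 12*v^2 + 4*v) dv

Using F^*(f dg) = (f ∘ F) d(g ∘ F), substitute each coordinate x_i by F_i(u, v) in f_i, and replace dx_i by d F_i = (∂F_i/∂u) du + (∂F_i/∂v) dv.
  For the x component: f_1(F) = -3*u^2 - 6*u*v + 2*v^2 - 1; d F_1 = (-3*v) du + (-3*u) dv
  For the y component: f_2(F) = 3*u^2 - 3*u*v - 2*v^2 + 1; d F_2 = (-6*u) du + (4*v) dv
  For the z component: f_3(F) = -9*u^2 + 6*u*v + 6*v^2; d F_3 = (2*v) du + (2*u - 2) dv
Combining and collecting du, dv coefficients:
  coeff of du: -18*u^3 + 9*u^2*v + 42*u*v^2 - 6*u + 6*v^3 + 3*v
  coeff of dv: -9*u^3 + 42*u^2*v + 18*u^2 - 6*u*v^2 - 12*u*v + 3*u - 8*v^3 - 12*v^2 + 4*v
F^* omega = (-18*u^3 + 9*u^2*v + 42*u*v^2 - 6*u + 6*v^3 + 3*v) du + (-9*u^3 + 42*u^2*v + 18*u^2 - 6*u*v^2 - 12*u*v + 3*u - 8*v^3 - 12*v^2 + 4*v) dv.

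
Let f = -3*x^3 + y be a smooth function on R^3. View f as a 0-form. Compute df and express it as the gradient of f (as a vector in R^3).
df = (-9*x^2) dx + (1) dy + (0) dz; grad f = (-9*x^2, 1, 0)

For a 0-form f, d f = (∂f/∂x) dx + (∂f/∂y) dy + (∂f/∂z) dz. The components of the vector representation are exactly the entries of grad f in Cartesian coordinates:
  ∂f/∂x = -9*x^2
  ∂f/∂y = 1
  ∂f/∂z = 0.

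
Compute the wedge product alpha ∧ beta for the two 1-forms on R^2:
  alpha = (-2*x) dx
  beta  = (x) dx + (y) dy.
alpha ∧ beta = (-2*x*y) dx ∧ dy

Distribute the wedge, using dx_i ∧ dx_j = -dx_j ∧ dx_i and dx_i ∧ dx_i = 0. For each pair (i, j) with i < j, the coefficient of dx_i ∧ dx_j in alpha ∧ beta is (alpha_i * beta_j - alpha_j * beta_i). Collecting: alpha ∧ beta = (-2*x*y) dx ∧ dy.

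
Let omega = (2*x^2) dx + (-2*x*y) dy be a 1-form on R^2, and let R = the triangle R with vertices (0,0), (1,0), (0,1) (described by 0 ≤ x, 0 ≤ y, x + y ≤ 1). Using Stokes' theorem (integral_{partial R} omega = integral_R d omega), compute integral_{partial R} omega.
integral_(partial R) omega = -1/3

Stokes: integral_partial_R omega = integral_R d omega with d omega = (∂Q/∂x - ∂P/∂y) dx ∧ dy.
  ∂Q/∂x = -2*y
  ∂P/∂y = 0
  integrand = ∂Q/∂x - ∂P/∂y = -2*y.
Integrating over R: integral_0^1 integral_0^{1-x} (-2*y) dy dx = -1/3.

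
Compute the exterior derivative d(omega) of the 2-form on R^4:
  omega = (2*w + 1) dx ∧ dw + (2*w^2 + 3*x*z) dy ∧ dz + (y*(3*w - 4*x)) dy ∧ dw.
d(omega) = (3*z) dx ∧ dy ∧ dz + (4*w) dy ∧ dz ∧ dw + (-4*y) dx ∧ dy ∧ dw

For a 2-form omega = sum_{i<j} g_{ij} dx_i ∧ dx_j, the exterior derivative is
  d(omega) = sum_{i<j} d(g_{ij}) ∧ dx_i ∧ dx_j = sum_{i<j, k} (∂g_{ij}/∂x_k) dx_k ∧ dx_i ∧ dx_j.
Expand each term, using dx_k ∧ dx_i ∧ dx_j = sgn(permutation) dx_{(a)} ∧ dx_{(b)} ∧ dx_{(c)} with (a < b < c) sorted:
  d(2*w^2 + 3*x*z) includes (∂/∂x)(2*w^2 + 3*x*z) dx = (3*z) dx, which multiplied by dy ∧ dz gives (3*z) dx ∧ dy ∧ dz
  d(2*w^2 + 3*x*z) includes (∂/∂w)(2*w^2 + 3*x*z) dw = (4*w) dw, which multiplied by dy ∧ dz gives (4*w) dy ∧ dz ∧ dw
  d(y*(3*w - 4*x)) includes (∂/∂x)(y*(3*w - 4*x)) dx = (-4*y) dx, which multiplied by dy ∧ dw gives (-4*y) dx ∧ dy ∧ dw
Collecting like 3-forms: d(omega) = (3*z) dx ∧ dy ∧ dz + (4*w) dy ∧ dz ∧ dw + (-4*y) dx ∧ dy ∧ dw.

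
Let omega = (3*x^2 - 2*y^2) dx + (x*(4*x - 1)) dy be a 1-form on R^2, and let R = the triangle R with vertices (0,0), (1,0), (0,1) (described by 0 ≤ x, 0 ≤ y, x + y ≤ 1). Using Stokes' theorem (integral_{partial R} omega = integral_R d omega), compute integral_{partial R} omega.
integral_(partial R) omega = 3/2

Stokes: integral_partial_R omega = integral_R d omega with d omega = (∂Q/∂x - ∂P/∂y) dx ∧ dy.
  ∂Q/∂x = 8*x - 1
  ∂P/∂y = -4*y
  integrand = ∂Q/∂x - ∂P/∂y = 8*x + 4*y - 1.
Integrating over R: integral_0^1 integral_0^{1-x} (8*x + 4*y - 1) dy dx = 3/2.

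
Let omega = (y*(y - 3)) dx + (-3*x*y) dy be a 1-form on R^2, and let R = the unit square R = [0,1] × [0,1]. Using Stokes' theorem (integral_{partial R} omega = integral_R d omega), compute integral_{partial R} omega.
integral_(partial R) omega = 1/2

Stokes: integral_partial_R omega = integral_R d omega with d omega = (∂Q/∂x - ∂P/∂y) dx ∧ dy.
  ∂Q/∂x = -3*y
  ∂P/∂y = 2*y - 3
  integrand = ∂Q/∂x - ∂P/∂y = 3 - 5*y.
Integrating over R: integral_0^1 integral_0^1 (3 - 5*y) dx dy = 1/2.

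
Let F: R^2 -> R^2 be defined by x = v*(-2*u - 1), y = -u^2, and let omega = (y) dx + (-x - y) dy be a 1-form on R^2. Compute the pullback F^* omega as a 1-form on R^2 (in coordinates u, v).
F^* omega = (2*u*(-u^2 - u*v - v)) du + (u^2*(2*u + 1)) dv

Using F^*(f dg) = (f ∘ F) d(g ∘ F), substitute each coordinate x_i by F_i(u, v) in f_i, and replace dx_i by d F_i = (∂F_i/∂u) du + (∂F_i/∂v) dv.
  For the x component: f_1(F) = -u^2; d F_1 = (-2*v) du + (-2*u - 1) dv
  For the y component: f_2(F) = u^2 + 2*u*v + v; d F_2 = (-2*u) du + (0) dv
Combining and collecting du, dv coefficients:
  coeff of du: 2*u*(-u^2 - u*v - v)
  coeff of dv: u^2*(2*u + 1)
F^* omega = (2*u*(-u^2 - u*v - v)) du + (u^2*(2*u + 1)) dv.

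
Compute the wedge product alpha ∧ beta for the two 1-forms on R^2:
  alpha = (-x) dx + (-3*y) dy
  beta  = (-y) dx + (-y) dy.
alpha ∧ beta = (y*(x - 3*y)) dx ∧ dy

Distribute the wedge, using dx_i ∧ dx_j = -dx_j ∧ dx_i and dx_i ∧ dx_i = 0. For each pair (i, j) with i < j, the coefficient of dx_i ∧ dx_j in alpha ∧ beta is (alpha_i * beta_j - alpha_j * beta_i). Collecting: alpha ∧ beta = (y*(x - 3*y)) dx ∧ dy.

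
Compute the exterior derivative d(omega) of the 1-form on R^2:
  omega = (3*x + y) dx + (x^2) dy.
d(omega) = (2*x - 1) dx ∧ dy

For a 1-form omega = sum_i f_i dx_i, the exterior derivative is
  d(omega) = sum_{i < j} (∂f_j/∂x_i - ∂f_i/∂x_j) dx_i ∧ dx_j.
  coefficient of dx ∧ dy: ∂f_2/∂x - ∂f_1/∂y = ∂(x^2)/∂x - ∂(3*x + y)/∂y = 2*x - 1
Assembling: d(omega) = (2*x - 1) dx ∧ dy.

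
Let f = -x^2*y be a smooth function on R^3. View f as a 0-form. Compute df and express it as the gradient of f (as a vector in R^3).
df = (-2*x*y) dx + (-x^2) dy + (0) dz; grad f = (-2*x*y, -x^2, 0)

For a 0-form f, d f = (∂f/∂x) dx + (∂f/∂y) dy + (∂f/∂z) dz. The components of the vector representation are exactly the entries of grad f in Cartesian coordinates:
  ∂f/∂x = -2*x*y
  ∂f/∂y = -x^2
  ∂f/∂z = 0.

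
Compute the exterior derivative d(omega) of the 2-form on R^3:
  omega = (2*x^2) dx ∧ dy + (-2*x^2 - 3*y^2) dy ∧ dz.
d(omega) = (-4*x) dx ∧ dy ∧ dz

For a 2-form omega = sum_{i<j} g_{ij} dx_i ∧ dx_j, the exterior derivative is
  d(omega) = sum_{i<j} d(g_{ij}) ∧ dx_i ∧ dx_j = sum_{i<j, k} (∂g_{ij}/∂x_k) dx_k ∧ dx_i ∧ dx_j.
Expand each term, using dx_k ∧ dx_i ∧ dx_j = sgn(permutation) dx_{(a)} ∧ dx_{(b)} ∧ dx_{(c)} with (a < b < c) sorted:
  d(-2*x^2 - 3*y^2) includes (∂/∂x)(-2*x^2 - 3*y^2) dx = (-4*x) dx, which multiplied by dy ∧ dz gives (-4*x) dx ∧ dy ∧ dz
Collecting like 3-forms: d(omega) = (-4*x) dx ∧ dy ∧ dz.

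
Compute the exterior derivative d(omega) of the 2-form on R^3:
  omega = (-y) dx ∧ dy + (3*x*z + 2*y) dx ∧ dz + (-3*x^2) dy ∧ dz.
d(omega) = (-6*x - 2) dx ∧ dy ∧ dz

For a 2-form omega = sum_{i<j} g_{ij} dx_i ∧ dx_j, the exterior derivative is
  d(omega) = sum_{i<j} d(g_{ij}) ∧ dx_i ∧ dx_j = sum_{i<j, k} (∂g_{ij}/∂x_k) dx_k ∧ dx_i ∧ dx_j.
Expand each term, using dx_k ∧ dx_i ∧ dx_j = sgn(permutation) dx_{(a)} ∧ dx_{(b)} ∧ dx_{(c)} with (a < b < c) sorted:
  d(3*x*z + 2*y) includes (∂/∂y)(3*x*z + 2*y) dy = (2) dy, which multiplied by dx ∧ dz gives (-2) dx ∧ dy ∧ dz
  d(-3*x^2) includes (∂/∂x)(-3*x^2) dx = (-6*x) dx, which multiplied by dy ∧ dz gives (-6*x) dx ∧ dy ∧ dz
Collecting like 3-forms: d(omega) = (-6*x - 2) dx ∧ dy ∧ dz.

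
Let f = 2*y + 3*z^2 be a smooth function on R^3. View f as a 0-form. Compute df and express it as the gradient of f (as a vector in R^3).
df = (0) dx + (2) dy + (6*z) dz; grad f = (0, 2, 6*z)

For a 0-form f, d f = (∂f/∂x) dx + (∂f/∂y) dy + (∂f/∂z) dz. The components of the vector representation are exactly the entries of grad f in Cartesian coordinates:
  ∂f/∂x = 0
  ∂f/∂y = 2
  ∂f/∂z = 6*z.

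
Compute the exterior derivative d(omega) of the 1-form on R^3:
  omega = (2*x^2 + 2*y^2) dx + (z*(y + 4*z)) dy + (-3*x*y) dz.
d(omega) = (-4*y) dx ∧ dy + (-3*y) dx ∧ dz + (-3*x - y - 8*z) dy ∧ dz

For a 1-form omega = sum_i f_i dx_i, the exterior derivative is
  d(omega) = sum_{i < j} (∂f_j/∂x_i - ∂f_i/∂x_j) dx_i ∧ dx_j.
  coefficient of dx ∧ dy: ∂f_2/∂x - ∂f_1/∂y = ∂(z*(y + 4*z))/∂x - ∂(2*x^2 + 2*y^2)/∂y = -4*y
  coefficient of dx ∧ dz: ∂f_3/∂x - ∂f_1/∂z = ∂(-3*x*y)/∂x - ∂(2*x^2 + 2*y^2)/∂z = -3*y
  coefficient of dy ∧ dz: ∂f_3/∂y - ∂f_2/∂z = ∂(-3*x*y)/∂y - ∂(z*(y + 4*z))/∂z = -3*x - y - 8*z
Assembling: d(omega) = (-4*y) dx ∧ dy + (-3*y) dx ∧ dz + (-3*x - y - 8*z) dy ∧ dz.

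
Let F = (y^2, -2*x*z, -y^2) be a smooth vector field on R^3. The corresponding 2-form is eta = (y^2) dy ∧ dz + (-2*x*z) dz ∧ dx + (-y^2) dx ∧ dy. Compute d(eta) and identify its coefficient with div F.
d(eta) = (0) dx ∧ dy ∧ dz; div F = 0

For a 2-form in R^3 of the form above, applying d gives a 3-form with coefficient ∂P/∂x + ∂Q/∂y + ∂R/∂z:
  ∂P/∂x = 0
  ∂Q/∂y = 0
  ∂R/∂z = 0
Sum = 0, which is exactly div F.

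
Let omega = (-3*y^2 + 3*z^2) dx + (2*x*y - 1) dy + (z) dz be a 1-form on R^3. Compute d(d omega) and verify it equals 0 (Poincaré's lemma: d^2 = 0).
d(d omega) = 0

Step 1: d omega = sum_{i<j} (∂f_j/∂x_i - ∂f_i/∂x_j) dx_i ∧ dx_j:
  coeff of dx ∧ dy: 8*y
  coeff of dx ∧ dz: -6*z
  coeff of dy ∧ dz: 0
Step 2: Apply d again to each 2-form coefficient. The only possible 3-form in R^3 is dx ∧ dy ∧ dz, with coefficient
  ∂(coeff of dy∧dz)/∂x - ∂(coeff of dx∧dz)/∂y + ∂(coeff of dx∧dy)/∂z
  = ∂/∂x (0) - ∂/∂y (-6*z) + ∂/∂z (8*y).
Each of these terms simplifies to sums of mixed partials that cancel in pairs. The result is 0 (by equality of mixed partials for smooth functions — Schwarz / Clairaut).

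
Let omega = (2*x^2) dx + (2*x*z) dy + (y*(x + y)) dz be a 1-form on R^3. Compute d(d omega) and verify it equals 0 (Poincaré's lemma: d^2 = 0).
d(d omega) = 0

Step 1: d omega = sum_{i<j} (∂f_j/∂x_i - ∂f_i/∂x_j) dx_i ∧ dx_j:
  coeff of dx ∧ dy: 2*z
  coeff of dx ∧ dz: y
  coeff of dy ∧ dz: -x + 2*y
Step 2: Apply d again to each 2-form coefficient. The only possible 3-form in R^3 is dx ∧ dy ∧ dz, with coefficient
  ∂(coeff of dy∧dz)/∂x - ∂(coeff of dx∧dz)/∂y + ∂(coeff of dx∧dy)/∂z
  = ∂/∂x (-x + 2*y) - ∂/∂y (y) + ∂/∂z (2*z).
Each of these terms simplifies to sums of mixed partials that cancel in pairs. The result is 0 (by equality of mixed partials for smooth functions — Schwarz / Clairaut).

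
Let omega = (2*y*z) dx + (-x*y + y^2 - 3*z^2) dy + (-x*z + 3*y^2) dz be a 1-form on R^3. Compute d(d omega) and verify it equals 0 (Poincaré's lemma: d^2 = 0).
d(d omega) = 0

Step 1: d omega = sum_{i<j} (∂f_j/∂x_i - ∂f_i/∂x_j) dx_i ∧ dx_j:
  coeff of dx ∧ dy: -y - 2*z
  coeff of dx ∧ dz: -2*y - z
  coeff of dy ∧ dz: 6*y + 6*z
Step 2: Apply d again to each 2-form coefficient. The only possible 3-form in R^3 is dx ∧ dy ∧ dz, with coefficient
  ∂(coeff of dy∧dz)/∂x - ∂(coeff of dx∧dz)/∂y + ∂(coeff of dx∧dy)/∂z
  = ∂/∂x (6*y + 6*z) - ∂/∂y (-2*y - z) + ∂/∂z (-y - 2*z).
Each of these terms simplifies to sums of mixed partials that cancel in pairs. The result is 0 (by equality of mixed partials for smooth functions — Schwarz / Clairaut).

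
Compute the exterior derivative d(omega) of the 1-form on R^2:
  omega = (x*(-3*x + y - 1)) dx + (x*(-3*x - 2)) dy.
d(omega) = (-7*x - 2) dx ∧ dy

For a 1-form omega = sum_i f_i dx_i, the exterior derivative is
  d(omega) = sum_{i < j} (∂f_j/∂x_i - ∂f_i/∂x_j) dx_i ∧ dx_j.
  coefficient of dx ∧ dy: ∂f_2/∂x - ∂f_1/∂y = ∂(x*(-3*x - 2))/∂x - ∂(x*(-3*x + y - 1))/∂y = -7*x - 2
Assembling: d(omega) = (-7*x - 2) dx ∧ dy.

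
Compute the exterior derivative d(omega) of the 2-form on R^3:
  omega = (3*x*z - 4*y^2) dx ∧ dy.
d(omega) = (3*x) dx ∧ dy ∧ dz

For a 2-form omega = sum_{i<j} g_{ij} dx_i ∧ dx_j, the exterior derivative is
  d(omega) = sum_{i<j} d(g_{ij}) ∧ dx_i ∧ dx_j = sum_{i<j, k} (∂g_{ij}/∂x_k) dx_k ∧ dx_i ∧ dx_j.
Expand each term, using dx_k ∧ dx_i ∧ dx_j = sgn(permutation) dx_{(a)} ∧ dx_{(b)} ∧ dx_{(c)} with (a < b < c) sorted:
  d(3*x*z - 4*y^2) includes (∂/∂z)(3*x*z - 4*y^2) dz = (3*x) dz, which multiplied by dx ∧ dy gives (3*x) dx ∧ dy ∧ dz
Collecting like 3-forms: d(omega) = (3*x) dx ∧ dy ∧ dz.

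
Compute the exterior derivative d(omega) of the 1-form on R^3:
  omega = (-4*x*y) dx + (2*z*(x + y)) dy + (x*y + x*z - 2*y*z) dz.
d(omega) = (4*x + 2*z) dx ∧ dy + (y + z) dx ∧ dz + (-x - 2*y - 2*z) dy ∧ dz

For a 1-form omega = sum_i f_i dx_i, the exterior derivative is
  d(omega) = sum_{i < j} (∂f_j/∂x_i - ∂f_i/∂x_j) dx_i ∧ dx_j.
  coefficient of dx ∧ dy: ∂f_2/∂x - ∂f_1/∂y = ∂(2*z*(x + y))/∂x - ∂(-4*x*y)/∂y = 4*x + 2*z
  coefficient of dx ∧ dz: ∂f_3/∂x - ∂f_1/∂z = ∂(x*y + x*z - 2*y*z)/∂x - ∂(-4*x*y)/∂z = y + z
  coefficient of dy ∧ dz: ∂f_3/∂y - ∂f_2/∂z = ∂(x*y + x*z - 2*y*z)/∂y - ∂(2*z*(x + y))/∂z = -x - 2*y - 2*z
Assembling: d(omega) = (4*x + 2*z) dx ∧ dy + (y + z) dx ∧ dz + (-x - 2*y - 2*z) dy ∧ dz.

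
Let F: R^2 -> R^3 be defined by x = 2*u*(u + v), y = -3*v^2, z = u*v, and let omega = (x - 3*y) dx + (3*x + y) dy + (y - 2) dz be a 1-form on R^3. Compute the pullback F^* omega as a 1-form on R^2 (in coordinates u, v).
F^* omega = (8*u^3 + 12*u^2*v + 40*u*v^2 + 15*v^3 - 2*v) du + (4*u^3 - 32*u^2*v - 21*u*v^2 - 2*u + 18*v^3) dv

Using F^*(f dg) = (f ∘ F) d(g ∘ F), substitute each coordinate x_i by F_i(u, v) in f_i, and replace dx_i by d F_i = (∂F_i/∂u) du + (∂F_i/∂v) dv.
  For the x component: f_1(F) = 2*u^2 + 2*u*v + 9*v^2; d F_1 = (4*u + 2*v) du + (2*u) dv
  For the y component: f_2(F) = 6*u^2 + 6*u*v - 3*v^2; d F_2 = (0) du + (-6*v) dv
  For the z component: f_3(F) = -3*v^2 - 2; d F_3 = (v) du + (u) dv
Combining and collecting du, dv coefficients:
  coeff of du: 8*u^3 + 12*u^2*v + 40*u*v^2 + 15*v^3 - 2*v
  coeff of dv: 4*u^3 - 32*u^2*v - 21*u*v^2 - 2*u + 18*v^3
F^* omega = (8*u^3 + 12*u^2*v + 40*u*v^2 + 15*v^3 - 2*v) du + (4*u^3 - 32*u^2*v - 21*u*v^2 - 2*u + 18*v^3) dv.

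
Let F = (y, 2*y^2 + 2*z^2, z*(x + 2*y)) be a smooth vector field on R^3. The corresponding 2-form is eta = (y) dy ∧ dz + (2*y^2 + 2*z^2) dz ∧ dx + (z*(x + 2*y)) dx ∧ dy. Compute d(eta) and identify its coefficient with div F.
d(eta) = (x + 6*y) dx ∧ dy ∧ dz; div F = x + 6*y

For a 2-form in R^3 of the form above, applying d gives a 3-form with coefficient ∂P/∂x + ∂Q/∂y + ∂R/∂z:
  ∂P/∂x = 0
  ∂Q/∂y = 4*y
  ∂R/∂z = x + 2*y
Sum = x + 6*y, which is exactly div F.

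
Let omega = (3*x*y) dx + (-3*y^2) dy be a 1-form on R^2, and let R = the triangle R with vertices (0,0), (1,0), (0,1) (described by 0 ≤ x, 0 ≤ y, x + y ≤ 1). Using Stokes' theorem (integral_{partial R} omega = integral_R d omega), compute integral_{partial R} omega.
integral_(partial R) omega = -1/2

Stokes: integral_partial_R omega = integral_R d omega with d omega = (∂Q/∂x - ∂P/∂y) dx ∧ dy.
  ∂Q/∂x = 0
  ∂P/∂y = 3*x
  integrand = ∂Q/∂x - ∂P/∂y = -3*x.
Integrating over R: integral_0^1 integral_0^{1-x} (-3*x) dy dx = -1/2.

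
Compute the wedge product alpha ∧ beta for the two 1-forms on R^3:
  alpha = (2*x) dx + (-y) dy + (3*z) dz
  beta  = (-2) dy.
alpha ∧ beta = (-4*x) dx ∧ dy + (6*z) dy ∧ dz

Distribute the wedge, using dx_i ∧ dx_j = -dx_j ∧ dx_i and dx_i ∧ dx_i = 0. For each pair (i, j) with i < j, the coefficient of dx_i ∧ dx_j in alpha ∧ beta is (alpha_i * beta_j - alpha_j * beta_i). Collecting: alpha ∧ beta = (-4*x) dx ∧ dy + (6*z) dy ∧ dz.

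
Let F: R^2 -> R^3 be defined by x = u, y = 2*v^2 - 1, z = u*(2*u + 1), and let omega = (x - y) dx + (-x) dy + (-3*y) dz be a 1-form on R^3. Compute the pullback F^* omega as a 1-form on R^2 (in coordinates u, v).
F^* omega = (-24*u*v^2 + 13*u - 8*v^2 + 4) du + (-4*u*v) dv

Using F^*(f dg) = (f ∘ F) d(g ∘ F), substitute each coordinate x_i by F_i(u, v) in f_i, and replace dx_i by d F_i = (∂F_i/∂u) du + (∂F_i/∂v) dv.
  For the x component: f_1(F) = u - 2*v^2 + 1; d F_1 = (1) du + (0) dv
  For the y component: f_2(F) = -u; d F_2 = (0) du + (4*v) dv
  For the z component: f_3(F) = 3 - 6*v^2; d F_3 = (4*u + 1) du + (0) dv
Combining and collecting du, dv coefficients:
  coeff of du: -24*u*v^2 + 13*u - 8*v^2 + 4
  coeff of dv: -4*u*v
F^* omega = (-24*u*v^2 + 13*u - 8*v^2 + 4) du + (-4*u*v) dv.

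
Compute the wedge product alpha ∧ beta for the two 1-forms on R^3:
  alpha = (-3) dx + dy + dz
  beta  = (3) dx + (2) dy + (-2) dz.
alpha ∧ beta = (-9) dx ∧ dy + (3) dx ∧ dz + (-4) dy ∧ dz

Distribute the wedge, using dx_i ∧ dx_j = -dx_j ∧ dx_i and dx_i ∧ dx_i = 0. For each pair (i, j) with i < j, the coefficient of dx_i ∧ dx_j in alpha ∧ beta is (alpha_i * beta_j - alpha_j * beta_i). Collecting: alpha ∧ beta = (-9) dx ∧ dy + (3) dx ∧ dz + (-4) dy ∧ dz.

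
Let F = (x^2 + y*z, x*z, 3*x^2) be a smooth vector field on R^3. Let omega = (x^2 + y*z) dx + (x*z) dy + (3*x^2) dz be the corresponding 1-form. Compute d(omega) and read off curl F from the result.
d(omega) = (-x) dy ∧ dz + (-6*x + y) dz ∧ dx + (0) dx ∧ dy; curl F = (-x, -6*x + y, 0)

d omega = sum_{i<j} (∂f_j/∂x_i - ∂f_i/∂x_j) dx_i ∧ dx_j. Under the identification (dy ∧ dz, dz ∧ dx, dx ∧ dy) ↔ (e_x, e_y, e_z), the coefficients are exactly the components of curl F. Compute:
  ∂R/∂y - ∂Q/∂z = (0) - (x) = -x
  ∂P/∂z - ∂R/∂x = (y) - (6*x) = -6*x + y
  ∂Q/∂x - ∂P/∂y = (z) - (z) = 0.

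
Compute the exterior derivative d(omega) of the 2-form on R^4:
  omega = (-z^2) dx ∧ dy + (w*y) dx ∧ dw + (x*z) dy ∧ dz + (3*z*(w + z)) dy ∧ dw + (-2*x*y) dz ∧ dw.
d(omega) = (-z) dx ∧ dy ∧ dz + (-w) dx ∧ dy ∧ dw + (-3*w - 2*x - 6*z) dy ∧ dz ∧ dw + (-2*y) dx ∧ dz ∧ dw

For a 2-form omega = sum_{i<j} g_{ij} dx_i ∧ dx_j, the exterior derivative is
  d(omega) = sum_{i<j} d(g_{ij}) ∧ dx_i ∧ dx_j = sum_{i<j, k} (∂g_{ij}/∂x_k) dx_k ∧ dx_i ∧ dx_j.
Expand each term, using dx_k ∧ dx_i ∧ dx_j = sgn(permutation) dx_{(a)} ∧ dx_{(b)} ∧ dx_{(c)} with (a < b < c) sorted:
  d(-z^2) includes (∂/∂z)(-z^2) dz = (-2*z) dz, which multiplied by dx ∧ dy gives (-2*z) dx ∧ dy ∧ dz
  d(w*y) includes (∂/∂y)(w*y) dy = (w) dy, which multiplied by dx ∧ dw gives (-w) dx ∧ dy ∧ dw
  d(x*z) includes (∂/∂x)(x*z) dx = (z) dx, which multiplied by dy ∧ dz gives (z) dx ∧ dy ∧ dz
  d(3*z*(w + z)) includes (∂/∂z)(3*z*(w + z)) dz = (3*w + 6*z) dz, which multiplied by dy ∧ dw gives (-3*w - 6*z) dy ∧ dz ∧ dw
  d(-2*x*y) includes (∂/∂x)(-2*x*y) dx = (-2*y) dx, which multiplied by dz ∧ dw gives (-2*y) dx ∧ dz ∧ dw
  d(-2*x*y) includes (∂/∂y)(-2*x*y) dy = (-2*x) dy, which multiplied by dz ∧ dw gives (-2*x) dy ∧ dz ∧ dw
Collecting like 3-forms: d(omega) = (-z) dx ∧ dy ∧ dz + (-w) dx ∧ dy ∧ dw + (-3*w - 2*x - 6*z) dy ∧ dz ∧ dw + (-2*y) dx ∧ dz ∧ dw.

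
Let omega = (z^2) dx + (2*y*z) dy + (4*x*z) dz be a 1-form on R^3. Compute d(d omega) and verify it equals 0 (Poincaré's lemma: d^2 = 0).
d(d omega) = 0

Step 1: d omega = sum_{i<j} (∂f_j/∂x_i - ∂f_i/∂x_j) dx_i ∧ dx_j:
  coeff of dx ∧ dy: 0
  coeff of dx ∧ dz: 2*z
  coeff of dy ∧ dz: -2*y
Step 2: Apply d again to each 2-form coefficient. The only possible 3-form in R^3 is dx ∧ dy ∧ dz, with coefficient
  ∂(coeff of dy∧dz)/∂x - ∂(coeff of dx∧dz)/∂y + ∂(coeff of dx∧dy)/∂z
  = ∂/∂x (-2*y) - ∂/∂y (2*z) + ∂/∂z (0).
Each of these terms simplifies to sums of mixed partials that cancel in pairs. The result is 0 (by equality of mixed partials for smooth functions — Schwarz / Clairaut).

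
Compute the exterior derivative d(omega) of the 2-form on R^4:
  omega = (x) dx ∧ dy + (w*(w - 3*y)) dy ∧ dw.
d(omega) = 0

For a 2-form omega = sum_{i<j} g_{ij} dx_i ∧ dx_j, the exterior derivative is
  d(omega) = sum_{i<j} d(g_{ij}) ∧ dx_i ∧ dx_j = sum_{i<j, k} (∂g_{ij}/∂x_k) dx_k ∧ dx_i ∧ dx_j.
Expand each term, using dx_k ∧ dx_i ∧ dx_j = sgn(permutation) dx_{(a)} ∧ dx_{(b)} ∧ dx_{(c)} with (a < b < c) sorted:

Collecting like 3-forms: d(omega) = 0.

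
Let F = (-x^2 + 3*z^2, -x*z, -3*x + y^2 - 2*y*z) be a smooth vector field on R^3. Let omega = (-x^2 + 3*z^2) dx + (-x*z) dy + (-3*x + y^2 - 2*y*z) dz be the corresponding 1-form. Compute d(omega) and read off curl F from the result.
d(omega) = (x + 2*y - 2*z) dy ∧ dz + (6*z + 3) dz ∧ dx + (-z) dx ∧ dy; curl F = (x + 2*y - 2*z, 6*z + 3, -z)

d omega = sum_{i<j} (∂f_j/∂x_i - ∂f_i/∂x_j) dx_i ∧ dx_j. Under the identification (dy ∧ dz, dz ∧ dx, dx ∧ dy) ↔ (e_x, e_y, e_z), the coefficients are exactly the components of curl F. Compute:
  ∂R/∂y - ∂Q/∂z = (2*y - 2*z) - (-x) = x + 2*y - 2*z
  ∂P/∂z - ∂R/∂x = (6*z) - (-3) = 6*z + 3
  ∂Q/∂x - ∂P/∂y = (-z) - (0) = -z.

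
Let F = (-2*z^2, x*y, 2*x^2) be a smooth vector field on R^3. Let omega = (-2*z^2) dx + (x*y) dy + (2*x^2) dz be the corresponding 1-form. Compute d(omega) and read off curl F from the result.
d(omega) = (0) dy ∧ dz + (-4*x - 4*z) dz ∧ dx + (y) dx ∧ dy; curl F = (0, -4*x - 4*z, y)

d omega = sum_{i<j} (∂f_j/∂x_i - ∂f_i/∂x_j) dx_i ∧ dx_j. Under the identification (dy ∧ dz, dz ∧ dx, dx ∧ dy) ↔ (e_x, e_y, e_z), the coefficients are exactly the components of curl F. Compute:
  ∂R/∂y - ∂Q/∂z = (0) - (0) = 0
  ∂P/∂z - ∂R/∂x = (-4*z) - (4*x) = -4*x - 4*z
  ∂Q/∂x - ∂P/∂y = (y) - (0) = y.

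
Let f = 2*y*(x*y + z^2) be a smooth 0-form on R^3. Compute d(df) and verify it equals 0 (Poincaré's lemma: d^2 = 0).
d(df) = 0

Step 1: df = sum_i (∂f/∂x_i) dx_i = (2*y^2) dx + (4*x*y + 2*z^2) dy + (4*y*z) dz.
Step 2: Apply d again. Using the 1-form formula, the coefficient of dx ∧ dy in d(df) is ∂^2 f/∂x ∂y - ∂^2 f/∂y ∂x = (4*y) - (4*y) = 0 (equality of mixed partials for smooth f).
Similarly for dx ∧ dz and dy ∧ dz — all coefficients vanish. So d(df) = 0.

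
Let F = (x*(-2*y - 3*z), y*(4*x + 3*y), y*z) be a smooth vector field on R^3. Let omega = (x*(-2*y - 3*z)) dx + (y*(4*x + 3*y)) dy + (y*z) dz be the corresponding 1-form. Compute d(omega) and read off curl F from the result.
d(omega) = (z) dy ∧ dz + (-3*x) dz ∧ dx + (2*x + 4*y) dx ∧ dy; curl F = (z, -3*x, 2*x + 4*y)

d omega = sum_{i<j} (∂f_j/∂x_i - ∂f_i/∂x_j) dx_i ∧ dx_j. Under the identification (dy ∧ dz, dz ∧ dx, dx ∧ dy) ↔ (e_x, e_y, e_z), the coefficients are exactly the components of curl F. Compute:
  ∂R/∂y - ∂Q/∂z = (z) - (0) = z
  ∂P/∂z - ∂R/∂x = (-3*x) - (0) = -3*x
  ∂Q/∂x - ∂P/∂y = (4*y) - (-2*x) = 2*x + 4*y.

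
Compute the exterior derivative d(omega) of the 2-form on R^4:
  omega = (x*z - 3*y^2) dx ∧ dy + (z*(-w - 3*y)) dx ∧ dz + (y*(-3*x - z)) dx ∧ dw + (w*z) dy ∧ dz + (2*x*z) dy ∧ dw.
d(omega) = (x + 3*z) dx ∧ dy ∧ dz + (y - z) dx ∧ dz ∧ dw + (3*x + 3*z) dx ∧ dy ∧ dw + (-2*x + z) dy ∧ dz ∧ dw

For a 2-form omega = sum_{i<j} g_{ij} dx_i ∧ dx_j, the exterior derivative is
  d(omega) = sum_{i<j} d(g_{ij}) ∧ dx_i ∧ dx_j = sum_{i<j, k} (∂g_{ij}/∂x_k) dx_k ∧ dx_i ∧ dx_j.
Expand each term, using dx_k ∧ dx_i ∧ dx_j = sgn(permutation) dx_{(a)} ∧ dx_{(b)} ∧ dx_{(c)} with (a < b < c) sorted:
  d(x*z - 3*y^2) includes (∂/∂z)(x*z - 3*y^2) dz = (x) dz, which multiplied by dx ∧ dy gives (x) dx ∧ dy ∧ dz
  d(z*(-w - 3*y)) includes (∂/∂y)(z*(-w - 3*y)) dy = (-3*z) dy, which multiplied by dx ∧ dz gives (3*z) dx ∧ dy ∧ dz
  d(z*(-w - 3*y)) includes (∂/∂w)(z*(-w - 3*y)) dw = (-z) dw, which multiplied by dx ∧ dz gives (-z) dx ∧ dz ∧ dw
  d(y*(-3*x - z)) includes (∂/∂y)(y*(-3*x - z)) dy = (-3*x - z) dy, which multiplied by dx ∧ dw gives (3*x + z) dx ∧ dy ∧ dw
  d(y*(-3*x - z)) includes (∂/∂z)(y*(-3*x - z)) dz = (-y) dz, which multiplied by dx ∧ dw gives (y) dx ∧ dz ∧ dw
  d(w*z) includes (∂/∂w)(w*z) dw = (z) dw, which multiplied by dy ∧ dz gives (z) dy ∧ dz ∧ dw
  d(2*x*z) includes (∂/∂x)(2*x*z) dx = (2*z) dx, which multiplied by dy ∧ dw gives (2*z) dx ∧ dy ∧ dw
  d(2*x*z) includes (∂/∂z)(2*x*z) dz = (2*x) dz, which multiplied by dy ∧ dw gives (-2*x) dy ∧ dz ∧ dw
Collecting like 3-forms: d(omega) = (x + 3*z) dx ∧ dy ∧ dz + (y - z) dx ∧ dz ∧ dw + (3*x + 3*z) dx ∧ dy ∧ dw + (-2*x + z) dy ∧ dz ∧ dw.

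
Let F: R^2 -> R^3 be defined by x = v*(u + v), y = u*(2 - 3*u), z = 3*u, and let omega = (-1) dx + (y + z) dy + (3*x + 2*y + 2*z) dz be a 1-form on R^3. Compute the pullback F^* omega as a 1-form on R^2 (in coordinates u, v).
F^* omega = (18*u^3 - 54*u^2 + 9*u*v + 40*u + 9*v^2 - v) du + (-u - 2*v) dv

Using F^*(f dg) = (f ∘ F) d(g ∘ F), substitute each coordinate x_i by F_i(u, v) in f_i, and replace dx_i by d F_i = (∂F_i/∂u) du + (∂F_i/∂v) dv.
  For the x component: f_1(F) = -1; d F_1 = (v) du + (u + 2*v) dv
  For the y component: f_2(F) = u*(5 - 3*u); d F_2 = (2 - 6*u) du + (0) dv
  For the z component: f_3(F) = -6*u^2 + 3*u*v + 10*u + 3*v^2; d F_3 = (3) du + (0) dv
Combining and collecting du, dv coefficients:
  coeff of du: 18*u^3 - 54*u^2 + 9*u*v + 40*u + 9*v^2 - v
  coeff of dv: -u - 2*v
F^* omega = (18*u^3 - 54*u^2 + 9*u*v + 40*u + 9*v^2 - v) du + (-u - 2*v) dv.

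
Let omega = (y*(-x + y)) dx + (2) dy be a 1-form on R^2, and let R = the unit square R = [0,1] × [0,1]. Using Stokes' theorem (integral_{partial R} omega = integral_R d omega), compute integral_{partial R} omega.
integral_(partial R) omega = -1/2

Stokes: integral_partial_R omega = integral_R d omega with d omega = (∂Q/∂x - ∂P/∂y) dx ∧ dy.
  ∂Q/∂x = 0
  ∂P/∂y = -x + 2*y
  integrand = ∂Q/∂x - ∂P/∂y = x - 2*y.
Integrating over R: integral_0^1 integral_0^1 (x - 2*y) dx dy = -1/2.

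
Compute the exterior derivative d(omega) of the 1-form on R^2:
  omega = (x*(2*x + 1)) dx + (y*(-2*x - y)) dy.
d(omega) = (-2*y) dx ∧ dy

For a 1-form omega = sum_i f_i dx_i, the exterior derivative is
  d(omega) = sum_{i < j} (∂f_j/∂x_i - ∂f_i/∂x_j) dx_i ∧ dx_j.
  coefficient of dx ∧ dy: ∂f_2/∂x - ∂f_1/∂y = ∂(y*(-2*x - y))/∂x - ∂(x*(2*x + 1))/∂y = -2*y
Assembling: d(omega) = (-2*y) dx ∧ dy.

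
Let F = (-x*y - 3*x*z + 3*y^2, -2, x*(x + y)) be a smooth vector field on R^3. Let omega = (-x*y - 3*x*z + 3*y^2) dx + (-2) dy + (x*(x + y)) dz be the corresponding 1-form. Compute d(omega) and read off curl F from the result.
d(omega) = (x) dy ∧ dz + (-5*x - y) dz ∧ dx + (x - 6*y) dx ∧ dy; curl F = (x, -5*x - y, x - 6*y)

d omega = sum_{i<j} (∂f_j/∂x_i - ∂f_i/∂x_j) dx_i ∧ dx_j. Under the identification (dy ∧ dz, dz ∧ dx, dx ∧ dy) ↔ (e_x, e_y, e_z), the coefficients are exactly the components of curl F. Compute:
  ∂R/∂y - ∂Q/∂z = (x) - (0) = x
  ∂P/∂z - ∂R/∂x = (-3*x) - (2*x + y) = -5*x - y
  ∂Q/∂x - ∂P/∂y = (0) - (-x + 6*y) = x - 6*y.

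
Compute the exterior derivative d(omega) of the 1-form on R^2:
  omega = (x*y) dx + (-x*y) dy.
d(omega) = (-x - y) dx ∧ dy

For a 1-form omega = sum_i f_i dx_i, the exterior derivative is
  d(omega) = sum_{i < j} (∂f_j/∂x_i - ∂f_i/∂x_j) dx_i ∧ dx_j.
  coefficient of dx ∧ dy: ∂f_2/∂x - ∂f_1/∂y = ∂(-x*y)/∂x - ∂(x*y)/∂y = -x - y
Assembling: d(omega) = (-x - y) dx ∧ dy.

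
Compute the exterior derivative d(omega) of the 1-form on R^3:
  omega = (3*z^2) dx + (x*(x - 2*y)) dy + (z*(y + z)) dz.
d(omega) = (2*x - 2*y) dx ∧ dy + (-6*z) dx ∧ dz + (z) dy ∧ dz

For a 1-form omega = sum_i f_i dx_i, the exterior derivative is
  d(omega) = sum_{i < j} (∂f_j/∂x_i - ∂f_i/∂x_j) dx_i ∧ dx_j.
  coefficient of dx ∧ dy: ∂f_2/∂x - ∂f_1/∂y = ∂(x*(x - 2*y))/∂x - ∂(3*z^2)/∂y = 2*x - 2*y
  coefficient of dx ∧ dz: ∂f_3/∂x - ∂f_1/∂z = ∂(z*(y + z))/∂x - ∂(3*z^2)/∂z = -6*z
  coefficient of dy ∧ dz: ∂f_3/∂y - ∂f_2/∂z = ∂(z*(y + z))/∂y - ∂(x*(x - 2*y))/∂z = z
Assembling: d(omega) = (2*x - 2*y) dx ∧ dy + (-6*z) dx ∧ dz + (z) dy ∧ dz.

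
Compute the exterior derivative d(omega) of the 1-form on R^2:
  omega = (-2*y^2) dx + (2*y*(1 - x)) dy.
d(omega) = (2*y) dx ∧ dy

For a 1-form omega = sum_i f_i dx_i, the exterior derivative is
  d(omega) = sum_{i < j} (∂f_j/∂x_i - ∂f_i/∂x_j) dx_i ∧ dx_j.
  coefficient of dx ∧ dy: ∂f_2/∂x - ∂f_1/∂y = ∂(2*y*(1 - x))/∂x - ∂(-2*y^2)/∂y = 2*y
Assembling: d(omega) = (2*y) dx ∧ dy.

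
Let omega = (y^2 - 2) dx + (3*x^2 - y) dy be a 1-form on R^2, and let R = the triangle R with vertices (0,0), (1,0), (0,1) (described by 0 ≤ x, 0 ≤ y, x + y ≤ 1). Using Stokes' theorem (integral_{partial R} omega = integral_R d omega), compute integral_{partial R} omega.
integral_(partial R) omega = 2/3

Stokes: integral_partial_R omega = integral_R d omega with d omega = (∂Q/∂x - ∂P/∂y) dx ∧ dy.
  ∂Q/∂x = 6*x
  ∂P/∂y = 2*y
  integrand = ∂Q/∂x - ∂P/∂y = 6*x - 2*y.
Integrating over R: integral_0^1 integral_0^{1-x} (6*x - 2*y) dy dx = 2/3.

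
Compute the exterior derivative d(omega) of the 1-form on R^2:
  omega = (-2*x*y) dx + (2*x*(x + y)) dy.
d(omega) = (6*x + 2*y) dx ∧ dy

For a 1-form omega = sum_i f_i dx_i, the exterior derivative is
  d(omega) = sum_{i < j} (∂f_j/∂x_i - ∂f_i/∂x_j) dx_i ∧ dx_j.
  coefficient of dx ∧ dy: ∂f_2/∂x - ∂f_1/∂y = ∂(2*x*(x + y))/∂x - ∂(-2*x*y)/∂y = 6*x + 2*y
Assembling: d(omega) = (6*x + 2*y) dx ∧ dy.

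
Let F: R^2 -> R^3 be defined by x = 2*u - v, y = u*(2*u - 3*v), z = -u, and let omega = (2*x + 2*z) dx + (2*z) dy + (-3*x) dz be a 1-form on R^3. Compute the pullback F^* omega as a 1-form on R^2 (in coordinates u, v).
F^* omega = (-8*u^2 + 6*u*v + 10*u - 7*v) du + (6*u^2 - 2*u + 2*v) dv

Using F^*(f dg) = (f ∘ F) d(g ∘ F), substitute each coordinate x_i by F_i(u, v) in f_i, and replace dx_i by d F_i = (∂F_i/∂u) du + (∂F_i/∂v) dv.
  For the x component: f_1(F) = 2*u - 2*v; d F_1 = (2) du + (-1) dv
  For the y component: f_2(F) = -2*u; d F_2 = (4*u - 3*v) du + (-3*u) dv
  For the z component: f_3(F) = -6*u + 3*v; d F_3 = (-1) du + (0) dv
Combining and collecting du, dv coefficients:
  coeff of du: -8*u^2 + 6*u*v + 10*u - 7*v
  coeff of dv: 6*u^2 - 2*u + 2*v
F^* omega = (-8*u^2 + 6*u*v + 10*u - 7*v) du + (6*u^2 - 2*u + 2*v) dv.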